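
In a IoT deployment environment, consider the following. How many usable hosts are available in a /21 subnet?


Given: subnet mask /21
Host bits = 32 - 21 = 11
Total addresses = 2^11 = 2048
Usable hosts = 2048 - 2 (network + broadcast) = 2046

2046


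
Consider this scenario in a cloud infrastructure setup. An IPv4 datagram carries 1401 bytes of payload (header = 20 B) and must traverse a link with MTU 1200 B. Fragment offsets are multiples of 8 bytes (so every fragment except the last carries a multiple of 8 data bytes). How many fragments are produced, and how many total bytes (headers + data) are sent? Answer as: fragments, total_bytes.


Max data per non-final fragment = floor((MTU - header)/8)*8 = floor((1200 - 20)/8)*8 = floor(1180/8)*8 = 1176 B
Final fragment needs no 8-byte alignment: it can carry up to MTU - header = 1180 B
Non-final fragments needed = ceil((payload - 1180) / 1176) = ceil(221/1176) = ceil(0.1879) = 1
Number of fragments = 1 + 1 = 2
Fragment sizes (data): 1 * 1176 B + 225 B (last, 225 <= 1180 OK)
Total bytes sent = payload + n_frags * header = 1401 + 2*20 = 1401 + 40 = 1441 B

2, 1441


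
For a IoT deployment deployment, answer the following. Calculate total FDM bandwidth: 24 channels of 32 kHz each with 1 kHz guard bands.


Given: 24 channels, 32 kHz each, guard = 1 kHz
Channel bandwidth = 24 * 32 = 768 kHz
Guard bands = 23 gaps * 1 kHz = 23 kHz
Total = 768 + 23 = 791 kHz

791


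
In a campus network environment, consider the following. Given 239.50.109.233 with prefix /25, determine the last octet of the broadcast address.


Given: IP = 239.50.109.233, prefix = /25
Host bits = 32 - 25 = 7
Network last octet = 233 AND mask = 128
Host part size = 2^7 - 1 = 127
Broadcast last octet = 128 OR 127 = 255

255


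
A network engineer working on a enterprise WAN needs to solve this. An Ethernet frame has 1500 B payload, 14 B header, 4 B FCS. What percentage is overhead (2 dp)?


Given: payload = 1500 B, header = 14 B, trailer = 4 B
Overhead bytes = header + trailer = 14 + 4 = 18
Total frame = payload + overhead = 1500 + 18 = 1518
Overhead % = 18 / 1518 * 100 = 1.1858% -> 1.19% (2 dp)

1.19


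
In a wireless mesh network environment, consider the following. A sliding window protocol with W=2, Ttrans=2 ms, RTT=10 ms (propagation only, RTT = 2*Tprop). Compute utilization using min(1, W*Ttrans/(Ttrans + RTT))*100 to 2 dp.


Given: W = 2, Ttrans = 2 ms, RTT = 10 ms (= 2 * Tprop, Tprop = 5 ms)
Cycle time = Ttrans + RTT = 2 + 10 = 12 ms (first packet sent until its ACK returns)
W * Ttrans = 2 * 2 = 4 ms of sending per cycle
W * Ttrans / (Ttrans + RTT) = 4 / 12 = 0.333333
U = min(1, 0.333333) = 0.333333
U% = 33.33%

33.33


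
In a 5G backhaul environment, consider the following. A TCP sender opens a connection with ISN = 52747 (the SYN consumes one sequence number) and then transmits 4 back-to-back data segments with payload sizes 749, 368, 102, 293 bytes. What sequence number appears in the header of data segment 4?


The SYN occupies sequence number ISN = 52747, so the first data byte is ISN + 1 = 52748.
SEQ of data segment i = (ISN + 1) + sum of payload sizes of segments 1..i-1.
Segment 1: SEQ = 52748, payload = 749 bytes
Segment 2: SEQ = 53497, payload = 368 bytes
Segment 3: SEQ = 53865, payload = 102 bytes
Segment 4: SEQ = 53967, payload = 293 bytes
SEQ of segment 4 = 52748 + 749 + 368 + 102 = 53967

53967


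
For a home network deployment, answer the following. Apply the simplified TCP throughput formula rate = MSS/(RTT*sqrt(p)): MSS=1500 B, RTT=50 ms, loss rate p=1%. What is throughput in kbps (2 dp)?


Given: MSS = 1500 bytes, RTT = 50 ms, loss = 1%
RTT in seconds = 50 / 1000 = 0.05
Loss rate = 1% = 0.01
sqrt(loss) = sqrt(0.01) = 0.1
Throughput (bytes/s) = 1500 / (0.05 * 0.1) = 300000.0000
Throughput (kbps) = 300000.0000 * 8 / 1000 = 2400.000000 -> 2400.00 kbps (2 dp)

2400.00


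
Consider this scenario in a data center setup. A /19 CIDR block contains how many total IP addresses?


Given: CIDR prefix /19
Host bits = 32 - 19 = 13
Total addresses = 2^13 = 8192

8192


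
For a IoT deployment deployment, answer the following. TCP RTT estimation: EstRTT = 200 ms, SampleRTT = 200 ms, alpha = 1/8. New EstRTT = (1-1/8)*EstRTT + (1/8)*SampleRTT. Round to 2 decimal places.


Given: EstRTT = 200 ms, SampleRTT = 200 ms, alpha = 1/8
New EstRTT = (1 - alpha) * EstRTT + alpha * SampleRTT
(7/8) * 200 = 175
(1/8) * 200 = 25
New EstRTT = 175 + 25 = 200 ms -> 200.00 ms (2 dp)

200.00


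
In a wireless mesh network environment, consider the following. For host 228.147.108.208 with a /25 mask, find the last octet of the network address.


Given: IP = 228.147.108.208, prefix = /25
Subnet mask = 255.255.255.128
Last octet of IP: 208
Last octet of mask: 128
Network last octet = 208 AND 128 = 128

128


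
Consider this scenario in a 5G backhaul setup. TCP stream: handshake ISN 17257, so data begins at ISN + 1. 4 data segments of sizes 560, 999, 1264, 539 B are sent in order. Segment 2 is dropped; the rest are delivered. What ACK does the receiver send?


SYN uses sequence number 17257; first data byte = ISN + 1 = 17258.
Segment 1: SEQ = 17258, len = 560 B, covers [17258, 17817]
Segment 2: SEQ = 17818, len = 999 B, covers [17818, 18816] [LOST]
Segment 3: SEQ = 18817, len = 1264 B, covers [18817, 20080]
Segment 4: SEQ = 20081, len = 539 B, covers [20081, 20619]
In-order data received: bytes [17258, 17817] (segments 1..1).
Segment 2 missing -> gap begins at byte 17818; later segments buffered out of order.
Cumulative ACK = next expected in-order byte = 17258 + 560 = 17818

17818


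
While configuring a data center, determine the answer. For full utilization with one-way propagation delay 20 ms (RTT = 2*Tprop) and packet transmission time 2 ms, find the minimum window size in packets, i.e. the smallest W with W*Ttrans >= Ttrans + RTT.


Given: Ttrans = 2 ms, RTT = 40 ms (= 2 * Tprop, Tprop = 20 ms)
Time until first ACK returns = Ttrans + RTT = 2 + 40 = 42 ms
Need W * Ttrans >= Ttrans + RTT  ->  W >= (Ttrans + RTT) / Ttrans
(Ttrans + RTT) / Ttrans = 42 / 2 = 21
W_min = ceil(21) = 21

21


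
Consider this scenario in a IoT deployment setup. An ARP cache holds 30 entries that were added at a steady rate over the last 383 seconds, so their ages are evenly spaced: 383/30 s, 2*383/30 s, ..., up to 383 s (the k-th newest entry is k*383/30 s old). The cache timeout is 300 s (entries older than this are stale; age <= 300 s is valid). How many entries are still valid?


Ages are k * 383/30 s for k = 1..30 (spacing = 12.7667 s).
Entry k is valid iff k * 383/30 <= 300 iff k <= 30 * 300 / 383 = 23.4987
n_valid = floor(23.4987) = 23
(n_stale = 30 - 23 = 7)

23


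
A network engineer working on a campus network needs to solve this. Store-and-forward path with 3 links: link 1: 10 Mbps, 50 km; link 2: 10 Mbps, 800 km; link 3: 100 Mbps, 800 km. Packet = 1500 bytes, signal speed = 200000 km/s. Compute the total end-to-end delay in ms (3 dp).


Packet = 1500 bytes = 12000 bits. Store-and-forward: sum (t_trans + t_prop) per link.
Link 1: t_trans = 12000/(10*10^6) s = 1.2000 ms; t_prop = 50/200000 s = 0.2500 ms; subtotal = 1.4500 ms
Link 2: t_trans = 12000/(10*10^6) s = 1.2000 ms; t_prop = 800/200000 s = 4.0000 ms; subtotal = 5.2000 ms
Link 3: t_trans = 12000/(100*10^6) s = 0.1200 ms; t_prop = 800/200000 s = 4.0000 ms; subtotal = 4.1200 ms
End-to-end = 1.4500 + 5.2000 + 4.1200 = 10.7700 ms -> 10.770 ms (3 dp)

10.770


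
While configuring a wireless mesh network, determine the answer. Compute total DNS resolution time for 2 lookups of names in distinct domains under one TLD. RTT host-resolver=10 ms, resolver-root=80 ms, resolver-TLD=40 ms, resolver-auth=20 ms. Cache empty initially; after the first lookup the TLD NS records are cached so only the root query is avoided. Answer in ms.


Lookup 1 (cold cache): local + root + TLD + auth = 10 + 80 + 40 + 20 = 150 ms
Lookups 2..2 (TLD NS cached -> skip root; new domain -> still ask TLD and auth): local + TLD + auth = 10 + 40 + 20 = 70 ms each
Remaining 1 lookups: 1 * 70 = 70 ms
Total = 150 + 70 = 220 ms

220


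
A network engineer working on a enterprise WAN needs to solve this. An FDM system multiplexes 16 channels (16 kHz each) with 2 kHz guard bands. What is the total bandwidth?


Given: 16 channels, 16 kHz each, guard = 2 kHz
Channel bandwidth = 16 * 16 = 256 kHz
Guard bands = 15 gaps * 2 kHz = 30 kHz
Total = 256 + 30 = 286 kHz

286


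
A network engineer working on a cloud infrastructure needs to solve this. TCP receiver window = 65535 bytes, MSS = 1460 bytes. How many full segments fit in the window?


Given: RWND = 65535 bytes, MSS = 1460 bytes
Full segments = floor(RWND / MSS)
Full segments = floor(65535 / 1460)
Full segments = floor(44.887) = 44

44


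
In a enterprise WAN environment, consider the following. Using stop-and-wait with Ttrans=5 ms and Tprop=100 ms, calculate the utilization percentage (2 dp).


Given: Ttrans = 5 ms, Tprop = 100 ms
RTT = 2 * Tprop = 2 * 100 = 200 ms
U = Ttrans / (Ttrans + RTT)
U = 5 / (5 + 200)
U = 5 / 205 = 0.02439
U% = 2.44%

2.44


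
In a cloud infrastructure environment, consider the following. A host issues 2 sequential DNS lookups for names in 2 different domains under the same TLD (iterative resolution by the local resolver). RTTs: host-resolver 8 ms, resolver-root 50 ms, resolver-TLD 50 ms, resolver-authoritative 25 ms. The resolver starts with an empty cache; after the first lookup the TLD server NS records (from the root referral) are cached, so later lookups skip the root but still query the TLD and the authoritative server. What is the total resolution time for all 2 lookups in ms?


Lookup 1 (cold cache): local + root + TLD + auth = 8 + 50 + 50 + 25 = 133 ms
Lookups 2..2 (TLD NS cached -> skip root; new domain -> still ask TLD and auth): local + TLD + auth = 8 + 50 + 25 = 83 ms each
Remaining 1 lookups: 1 * 83 = 83 ms
Total = 133 + 83 = 216 ms

216


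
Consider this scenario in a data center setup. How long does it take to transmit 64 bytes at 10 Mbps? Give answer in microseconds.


Given: packet = 64 bytes, bandwidth = 10 Mbps
Packet in bits = 64 * 8 = 512 bits
Bandwidth = 10 * 10^6 = 10000000 bps
Time = 512 / 10000000 seconds
Time in us = 512 * 10^6 / 10000000 = 51.2

51.2


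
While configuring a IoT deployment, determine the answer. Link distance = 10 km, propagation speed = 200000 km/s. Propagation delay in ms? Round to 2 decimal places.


Given: distance = 10 km, speed = 200000 km/s
Delay = distance / speed = 10 / 200000 seconds
Delay in ms = 10 * 1000 / 200000
Delay = 0.0500 ms
Rounded to 2 dp = 0.05 ms

0.05


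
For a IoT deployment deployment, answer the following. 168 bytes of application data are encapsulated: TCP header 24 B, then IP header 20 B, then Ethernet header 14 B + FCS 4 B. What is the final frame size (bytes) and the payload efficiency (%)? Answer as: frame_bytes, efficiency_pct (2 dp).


TCP segment = 168 + 24 = 192 B
IP packet = 192 + 20 = 212 B
Ethernet frame = 212 + 14 + 4 = 230 B
Efficiency = app / frame = 168 / 230 = 0.730435 = 73.0435% -> 73.04% (2 dp)

230, 73.04


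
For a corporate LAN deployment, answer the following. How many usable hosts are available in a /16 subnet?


Given: subnet mask /16
Host bits = 32 - 16 = 16
Total addresses = 2^16 = 65536
Usable hosts = 65536 - 2 (network + broadcast) = 65534

65534


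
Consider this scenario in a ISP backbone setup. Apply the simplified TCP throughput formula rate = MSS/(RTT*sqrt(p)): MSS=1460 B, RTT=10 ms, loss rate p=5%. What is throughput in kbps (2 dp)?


Given: MSS = 1460 bytes, RTT = 10 ms, loss = 5%
RTT in seconds = 10 / 1000 = 0.01
Loss rate = 5% = 0.05
sqrt(loss) = sqrt(0.05) = 0.223606797750
Throughput (bytes/s) = 1460 / (0.01 * 0.223606797750) = 652931.8494
Throughput (kbps) = 652931.8494 * 8 / 1000 = 5223.454795 -> 5223.45 kbps (2 dp)

5223.45


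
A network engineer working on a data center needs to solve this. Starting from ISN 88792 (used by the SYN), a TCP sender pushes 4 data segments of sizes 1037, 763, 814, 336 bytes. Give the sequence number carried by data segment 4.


The SYN occupies sequence number ISN = 88792, so the first data byte is ISN + 1 = 88793.
SEQ of data segment i = (ISN + 1) + sum of payload sizes of segments 1..i-1.
Segment 1: SEQ = 88793, payload = 1037 bytes
Segment 2: SEQ = 89830, payload = 763 bytes
Segment 3: SEQ = 90593, payload = 814 bytes
Segment 4: SEQ = 91407, payload = 336 bytes
SEQ of segment 4 = 88793 + 1037 + 763 + 814 = 91407

91407


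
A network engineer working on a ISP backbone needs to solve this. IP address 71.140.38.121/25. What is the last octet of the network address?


Given: IP = 71.140.38.121, prefix = /25
Subnet mask = 255.255.255.128
Last octet of IP: 121
Last octet of mask: 128
Network last octet = 121 AND 128 = 0

0


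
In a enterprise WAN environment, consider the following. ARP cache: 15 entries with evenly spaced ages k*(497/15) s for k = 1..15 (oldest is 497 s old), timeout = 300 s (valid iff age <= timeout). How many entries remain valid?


Ages are k * 497/15 s for k = 1..15 (spacing = 33.1333 s).
Entry k is valid iff k * 497/15 <= 300 iff k <= 15 * 300 / 497 = 9.0543
n_valid = floor(9.0543) = 9
(n_stale = 15 - 9 = 6)

9


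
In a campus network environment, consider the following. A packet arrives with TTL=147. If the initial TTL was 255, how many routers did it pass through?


Given: initial TTL = 255, received TTL = 147
Hops = initial TTL - received TTL
Hops = 255 - 147 = 108

108


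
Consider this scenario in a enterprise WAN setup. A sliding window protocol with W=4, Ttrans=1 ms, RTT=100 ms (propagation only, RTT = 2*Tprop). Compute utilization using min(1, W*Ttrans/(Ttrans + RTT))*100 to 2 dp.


Given: W = 4, Ttrans = 1 ms, RTT = 100 ms (= 2 * Tprop, Tprop = 50 ms)
Cycle time = Ttrans + RTT = 1 + 100 = 101 ms (first packet sent until its ACK returns)
W * Ttrans = 4 * 1 = 4 ms of sending per cycle
W * Ttrans / (Ttrans + RTT) = 4 / 101 = 0.039604
U = min(1, 0.039604) = 0.039604
U% = 3.96%

3.96


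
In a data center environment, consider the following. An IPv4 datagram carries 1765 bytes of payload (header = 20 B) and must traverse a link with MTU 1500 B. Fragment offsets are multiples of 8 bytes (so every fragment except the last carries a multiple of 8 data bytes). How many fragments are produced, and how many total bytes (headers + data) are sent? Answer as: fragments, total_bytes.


Max data per non-final fragment = floor((MTU - header)/8)*8 = floor((1500 - 20)/8)*8 = floor(1480/8)*8 = 1480 B
Final fragment needs no 8-byte alignment: it can carry up to MTU - header = 1480 B
Non-final fragments needed = ceil((payload - 1480) / 1480) = ceil(285/1480) = ceil(0.1926) = 1
Number of fragments = 1 + 1 = 2
Fragment sizes (data): 1 * 1480 B + 285 B (last, 285 <= 1480 OK)
Total bytes sent = payload + n_frags * header = 1765 + 2*20 = 1765 + 40 = 1805 B

2, 1805


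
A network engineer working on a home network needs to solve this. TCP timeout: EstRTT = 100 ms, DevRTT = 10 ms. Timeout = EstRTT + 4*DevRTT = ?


Given: EstRTT = 100 ms, DevRTT = 10 ms
Timeout = EstRTT + 4 * DevRTT
4 * DevRTT = 4 * 10 = 40
Timeout = 100 + 40 = 140 ms

140


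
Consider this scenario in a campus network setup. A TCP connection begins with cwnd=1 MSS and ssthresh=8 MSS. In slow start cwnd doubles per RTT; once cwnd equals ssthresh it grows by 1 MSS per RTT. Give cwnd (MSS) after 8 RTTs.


RTT 0: cwnd = 1 MSS (initial)
RTT 1: cwnd = 2 MSS (slow start, doubled)
RTT 2: cwnd = 4 MSS (slow start, doubled)
RTT 3: cwnd = 8 MSS (slow start, doubled)
RTT 4: cwnd = 9 MSS (congestion avoidance, +1)
RTT 5: cwnd = 10 MSS (congestion avoidance, +1)
RTT 6: cwnd = 11 MSS (congestion avoidance, +1)
RTT 7: cwnd = 12 MSS (congestion avoidance, +1)
RTT 8: cwnd = 13 MSS (congestion avoidance, +1)

13


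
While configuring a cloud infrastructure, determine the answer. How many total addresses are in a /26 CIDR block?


Given: CIDR prefix /26
Host bits = 32 - 26 = 6
Total addresses = 2^6 = 64

64


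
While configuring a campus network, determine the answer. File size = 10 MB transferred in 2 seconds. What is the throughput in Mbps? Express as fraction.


Given: file = 10 MB, time = 2 s
File in Mb = 10 * 8 = 80 Mb
Throughput = 80 / 2 Mbps
Throughput = 40 Mbps

40


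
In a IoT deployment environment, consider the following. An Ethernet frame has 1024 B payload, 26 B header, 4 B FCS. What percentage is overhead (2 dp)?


Given: payload = 1024 B, header = 26 B, trailer = 4 B
Overhead bytes = header + trailer = 26 + 4 = 30
Total frame = payload + overhead = 1024 + 30 = 1054
Overhead % = 30 / 1054 * 100 = 2.8463% -> 2.85% (2 dp)

2.85


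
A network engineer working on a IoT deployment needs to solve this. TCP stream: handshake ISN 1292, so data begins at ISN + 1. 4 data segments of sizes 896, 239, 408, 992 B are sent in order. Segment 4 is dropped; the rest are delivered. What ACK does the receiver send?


SYN uses sequence number 1292; first data byte = ISN + 1 = 1293.
Segment 1: SEQ = 1293, len = 896 B, covers [1293, 2188]
Segment 2: SEQ = 2189, len = 239 B, covers [2189, 2427]
Segment 3: SEQ = 2428, len = 408 B, covers [2428, 2835]
Segment 4: SEQ = 2836, len = 992 B, covers [2836, 3827] [LOST]
In-order data received: bytes [1293, 2835] (segments 1..3).
Segment 4 missing -> gap begins at byte 2836.
Cumulative ACK = next expected in-order byte = 1293 + 896 + 239 + 408 = 2836

2836


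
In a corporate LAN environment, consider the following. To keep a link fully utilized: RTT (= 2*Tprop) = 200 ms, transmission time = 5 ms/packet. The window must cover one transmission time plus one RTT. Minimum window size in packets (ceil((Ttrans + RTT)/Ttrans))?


Given: Ttrans = 5 ms, RTT = 200 ms (= 2 * Tprop, Tprop = 100 ms)
Time until first ACK returns = Ttrans + RTT = 5 + 200 = 205 ms
Need W * Ttrans >= Ttrans + RTT  ->  W >= (Ttrans + RTT) / Ttrans
(Ttrans + RTT) / Ttrans = 205 / 5 = 41
W_min = ceil(41) = 41

41


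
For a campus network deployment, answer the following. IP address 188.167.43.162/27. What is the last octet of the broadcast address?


Given: IP = 188.167.43.162, prefix = /27
Host bits = 32 - 27 = 5
Network last octet = 162 AND mask = 160
Host part size = 2^5 - 1 = 31
Broadcast last octet = 160 OR 31 = 191

191


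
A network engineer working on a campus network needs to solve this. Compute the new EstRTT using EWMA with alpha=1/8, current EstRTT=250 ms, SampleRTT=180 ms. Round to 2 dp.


Given: EstRTT = 250 ms, SampleRTT = 180 ms, alpha = 1/8
New EstRTT = (1 - alpha) * EstRTT + alpha * SampleRTT
(7/8) * 250 = 218.75
(1/8) * 180 = 22.5
New EstRTT = 218.75 + 22.5 = 241.25 ms -> 241.25 ms (2 dp)

241.25


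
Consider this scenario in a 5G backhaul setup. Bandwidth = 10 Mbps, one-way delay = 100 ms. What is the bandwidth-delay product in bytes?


Given: bandwidth = 10 Mbps, delay = 100 ms
BDP in bits = 10 * 10^6 * 100 / 1000
BDP in bits = 1000000
BDP in bytes = 1000000 / 8 = 125000

125000


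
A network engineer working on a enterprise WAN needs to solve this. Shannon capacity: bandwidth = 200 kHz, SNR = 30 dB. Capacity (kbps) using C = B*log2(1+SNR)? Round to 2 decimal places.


Given: B = 200 kHz, SNR = 30 dB
SNR linear = 10^(30/10) = 1000
1 + SNR = 1001
log2(1001) = 9.9672262588
C = 200 * 1000 * 9.9672262588 = 1993445.2518 bps
C = 1993.445252 kbps -> 1993.45 kbps (2 dp)

1993.45


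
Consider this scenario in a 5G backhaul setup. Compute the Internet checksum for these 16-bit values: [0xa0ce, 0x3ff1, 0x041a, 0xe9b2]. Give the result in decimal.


Given words: [0xa0ce, 0x3ff1, 0x041a, 0xe9b2]
Step 1: Sum all words
Raw sum = 41166 + 16369 + 1050 + 59826 = 118411
Step 2: Fold carry: (52875 + 1) = 52876
One's complement = ~52876 & 0xFFFF = 12659

12659


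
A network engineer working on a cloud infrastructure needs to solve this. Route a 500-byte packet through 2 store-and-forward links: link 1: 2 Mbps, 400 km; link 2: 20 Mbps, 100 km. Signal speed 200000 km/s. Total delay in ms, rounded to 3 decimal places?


Packet = 500 bytes = 4000 bits. Store-and-forward: sum (t_trans + t_prop) per link.
Link 1: t_trans = 4000/(2*10^6) s = 2.0000 ms; t_prop = 400/200000 s = 2.0000 ms; subtotal = 4.0000 ms
Link 2: t_trans = 4000/(20*10^6) s = 0.2000 ms; t_prop = 100/200000 s = 0.5000 ms; subtotal = 0.7000 ms
End-to-end = 4.0000 + 0.7000 = 4.7000 ms -> 4.700 ms (3 dp)

4.700


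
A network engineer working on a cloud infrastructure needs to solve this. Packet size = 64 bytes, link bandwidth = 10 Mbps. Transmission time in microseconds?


Given: packet = 64 bytes, bandwidth = 10 Mbps
Packet in bits = 64 * 8 = 512 bits
Bandwidth = 10 * 10^6 = 10000000 bps
Time = 512 / 10000000 seconds
Time in us = 512 * 10^6 / 10000000 = 51.2

51.2


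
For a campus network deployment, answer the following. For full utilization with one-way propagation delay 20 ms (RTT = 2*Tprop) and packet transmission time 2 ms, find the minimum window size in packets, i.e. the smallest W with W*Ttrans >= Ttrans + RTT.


Given: Ttrans = 2 ms, RTT = 40 ms (= 2 * Tprop, Tprop = 20 ms)
Time until first ACK returns = Ttrans + RTT = 2 + 40 = 42 ms
Need W * Ttrans >= Ttrans + RTT  ->  W >= (Ttrans + RTT) / Ttrans
(Ttrans + RTT) / Ttrans = 42 / 2 = 21
W_min = ceil(21) = 21

21


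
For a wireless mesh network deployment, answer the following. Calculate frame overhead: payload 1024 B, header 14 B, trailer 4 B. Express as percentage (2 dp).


Given: payload = 1024 B, header = 14 B, trailer = 4 B
Overhead bytes = header + trailer = 14 + 4 = 18
Total frame = payload + overhead = 1024 + 18 = 1042
Overhead % = 18 / 1042 * 100 = 1.7274% -> 1.73% (2 dp)

1.73


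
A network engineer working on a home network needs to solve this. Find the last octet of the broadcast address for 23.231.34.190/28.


Given: IP = 23.231.34.190, prefix = /28
Host bits = 32 - 28 = 4
Network last octet = 190 AND mask = 176
Host part size = 2^4 - 1 = 15
Broadcast last octet = 176 OR 15 = 191

191


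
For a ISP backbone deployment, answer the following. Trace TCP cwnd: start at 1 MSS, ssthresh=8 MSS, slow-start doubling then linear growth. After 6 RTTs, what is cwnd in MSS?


RTT 0: cwnd = 1 MSS (initial)
RTT 1: cwnd = 2 MSS (slow start, doubled)
RTT 2: cwnd = 4 MSS (slow start, doubled)
RTT 3: cwnd = 8 MSS (slow start, doubled)
RTT 4: cwnd = 9 MSS (congestion avoidance, +1)
RTT 5: cwnd = 10 MSS (congestion avoidance, +1)
RTT 6: cwnd = 11 MSS (congestion avoidance, +1)

11


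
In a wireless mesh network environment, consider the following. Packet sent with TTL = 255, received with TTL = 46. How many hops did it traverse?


Given: initial TTL = 255, received TTL = 46
Hops = initial TTL - received TTL
Hops = 255 - 46 = 209

209


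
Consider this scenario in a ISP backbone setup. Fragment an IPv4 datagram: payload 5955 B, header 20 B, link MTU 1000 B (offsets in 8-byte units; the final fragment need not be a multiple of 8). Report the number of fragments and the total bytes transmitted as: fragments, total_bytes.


Max data per non-final fragment = floor((MTU - header)/8)*8 = floor((1000 - 20)/8)*8 = floor(980/8)*8 = 976 B
Final fragment needs no 8-byte alignment: it can carry up to MTU - header = 980 B
Non-final fragments needed = ceil((payload - 980) / 976) = ceil(4975/976) = ceil(5.0973) = 6
Number of fragments = 6 + 1 = 7
Fragment sizes (data): 6 * 976 B + 99 B (last, 99 <= 980 OK)
Total bytes sent = payload + n_frags * header = 5955 + 7*20 = 5955 + 140 = 6095 B

7, 6095


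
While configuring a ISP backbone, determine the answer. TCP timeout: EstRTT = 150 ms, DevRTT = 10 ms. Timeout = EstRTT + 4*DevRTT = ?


Given: EstRTT = 150 ms, DevRTT = 10 ms
Timeout = EstRTT + 4 * DevRTT
4 * DevRTT = 4 * 10 = 40
Timeout = 150 + 40 = 190 ms

190


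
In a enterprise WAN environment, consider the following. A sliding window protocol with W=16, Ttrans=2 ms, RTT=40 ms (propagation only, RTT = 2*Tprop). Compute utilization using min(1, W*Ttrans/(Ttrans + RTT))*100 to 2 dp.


Given: W = 16, Ttrans = 2 ms, RTT = 40 ms (= 2 * Tprop, Tprop = 20 ms)
Cycle time = Ttrans + RTT = 2 + 40 = 42 ms (first packet sent until its ACK returns)
W * Ttrans = 16 * 2 = 32 ms of sending per cycle
W * Ttrans / (Ttrans + RTT) = 32 / 42 = 0.761905
U = min(1, 0.761905) = 0.761905
U% = 76.19%

76.19


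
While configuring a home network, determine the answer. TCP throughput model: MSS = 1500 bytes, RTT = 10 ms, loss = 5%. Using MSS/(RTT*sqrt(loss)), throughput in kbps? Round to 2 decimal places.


Given: MSS = 1500 bytes, RTT = 10 ms, loss = 5%
RTT in seconds = 10 / 1000 = 0.01
Loss rate = 5% = 0.05
sqrt(loss) = sqrt(0.05) = 0.223606797750
Throughput (bytes/s) = 1500 / (0.01 * 0.223606797750) = 670820.3932
Throughput (kbps) = 670820.3932 * 8 / 1000 = 5366.563146 -> 5366.56 kbps (2 dp)

5366.56


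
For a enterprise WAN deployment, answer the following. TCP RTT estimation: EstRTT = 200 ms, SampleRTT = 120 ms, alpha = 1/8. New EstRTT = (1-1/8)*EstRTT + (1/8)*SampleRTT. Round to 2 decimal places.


Given: EstRTT = 200 ms, SampleRTT = 120 ms, alpha = 1/8
New EstRTT = (1 - alpha) * EstRTT + alpha * SampleRTT
(7/8) * 200 = 175
(1/8) * 120 = 15
New EstRTT = 175 + 15 = 190 ms -> 190.00 ms (2 dp)

190.00


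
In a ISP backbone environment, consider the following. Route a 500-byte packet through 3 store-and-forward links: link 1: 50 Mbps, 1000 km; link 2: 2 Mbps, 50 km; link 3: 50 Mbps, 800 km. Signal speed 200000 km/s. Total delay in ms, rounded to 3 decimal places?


Packet = 500 bytes = 4000 bits. Store-and-forward: sum (t_trans + t_prop) per link.
Link 1: t_trans = 4000/(50*10^6) s = 0.0800 ms; t_prop = 1000/200000 s = 5.0000 ms; subtotal = 5.0800 ms
Link 2: t_trans = 4000/(2*10^6) s = 2.0000 ms; t_prop = 50/200000 s = 0.2500 ms; subtotal = 2.2500 ms
Link 3: t_trans = 4000/(50*10^6) s = 0.0800 ms; t_prop = 800/200000 s = 4.0000 ms; subtotal = 4.0800 ms
End-to-end = 5.0800 + 2.2500 + 4.0800 = 11.4100 ms -> 11.410 ms (3 dp)

11.410


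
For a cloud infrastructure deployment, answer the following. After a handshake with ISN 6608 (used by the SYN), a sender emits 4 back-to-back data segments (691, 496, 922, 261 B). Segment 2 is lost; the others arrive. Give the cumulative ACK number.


SYN uses sequence number 6608; first data byte = ISN + 1 = 6609.
Segment 1: SEQ = 6609, len = 691 B, covers [6609, 7299]
Segment 2: SEQ = 7300, len = 496 B, covers [7300, 7795] [LOST]
Segment 3: SEQ = 7796, len = 922 B, covers [7796, 8717]
Segment 4: SEQ = 8718, len = 261 B, covers [8718, 8978]
In-order data received: bytes [6609, 7299] (segments 1..1).
Segment 2 missing -> gap begins at byte 7300; later segments buffered out of order.
Cumulative ACK = next expected in-order byte = 6609 + 691 = 7300

7300


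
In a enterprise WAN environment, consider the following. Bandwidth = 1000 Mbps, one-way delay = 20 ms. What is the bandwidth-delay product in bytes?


Given: bandwidth = 1000 Mbps, delay = 20 ms
BDP in bits = 1000 * 10^6 * 20 / 1000
BDP in bits = 20000000
BDP in bytes = 20000000 / 8 = 2500000

2500000


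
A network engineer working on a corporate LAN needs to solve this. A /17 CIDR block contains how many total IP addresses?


Given: CIDR prefix /17
Host bits = 32 - 17 = 15
Total addresses = 2^15 = 32768

32768


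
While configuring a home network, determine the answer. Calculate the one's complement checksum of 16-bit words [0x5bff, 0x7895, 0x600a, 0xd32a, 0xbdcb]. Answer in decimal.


Given words: [0x5bff, 0x7895, 0x600a, 0xd32a, 0xbdcb]
Step 1: Sum all words
Raw sum = 23551 + 30869 + 24586 + 54058 + 48587 = 181651
Step 2: Fold carry: (50579 + 2) = 50581
One's complement = ~50581 & 0xFFFF = 14954

14954


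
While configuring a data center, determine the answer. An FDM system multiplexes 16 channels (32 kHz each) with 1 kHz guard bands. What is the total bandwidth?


Given: 16 channels, 32 kHz each, guard = 1 kHz
Channel bandwidth = 16 * 32 = 512 kHz
Guard bands = 15 gaps * 1 kHz = 15 kHz
Total = 512 + 15 = 527 kHz

527


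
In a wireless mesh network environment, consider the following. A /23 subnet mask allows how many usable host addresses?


Given: subnet mask /23
Host bits = 32 - 23 = 9
Total addresses = 2^9 = 512
Usable hosts = 512 - 2 (network + broadcast) = 510

510


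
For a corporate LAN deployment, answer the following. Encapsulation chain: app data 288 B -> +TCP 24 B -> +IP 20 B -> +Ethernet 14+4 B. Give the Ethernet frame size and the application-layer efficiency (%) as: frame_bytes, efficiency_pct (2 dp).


TCP segment = 288 + 24 = 312 B
IP packet = 312 + 20 = 332 B
Ethernet frame = 332 + 14 + 4 = 350 B
Efficiency = app / frame = 288 / 350 = 0.822857 = 82.2857% -> 82.29% (2 dp)

350, 82.29


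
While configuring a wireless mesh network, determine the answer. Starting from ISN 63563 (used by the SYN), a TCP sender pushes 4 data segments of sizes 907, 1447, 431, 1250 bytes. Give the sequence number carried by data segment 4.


The SYN occupies sequence number ISN = 63563, so the first data byte is ISN + 1 = 63564.
SEQ of data segment i = (ISN + 1) + sum of payload sizes of segments 1..i-1.
Segment 1: SEQ = 63564, payload = 907 bytes
Segment 2: SEQ = 64471, payload = 1447 bytes
Segment 3: SEQ = 65918, payload = 431 bytes
Segment 4: SEQ = 66349, payload = 1250 bytes
SEQ of segment 4 = 63564 + 907 + 1447 + 431 = 66349

66349


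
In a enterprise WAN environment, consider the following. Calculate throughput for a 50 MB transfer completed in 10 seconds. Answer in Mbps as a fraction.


Given: file = 50 MB, time = 10 s
File in Mb = 50 * 8 = 400 Mb
Throughput = 400 / 10 Mbps
Throughput = 40 Mbps

40


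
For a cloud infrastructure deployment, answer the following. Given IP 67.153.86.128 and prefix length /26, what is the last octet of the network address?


Given: IP = 67.153.86.128, prefix = /26
Subnet mask = 255.255.255.192
Last octet of IP: 128
Last octet of mask: 192
Network last octet = 128 AND 192 = 128

128


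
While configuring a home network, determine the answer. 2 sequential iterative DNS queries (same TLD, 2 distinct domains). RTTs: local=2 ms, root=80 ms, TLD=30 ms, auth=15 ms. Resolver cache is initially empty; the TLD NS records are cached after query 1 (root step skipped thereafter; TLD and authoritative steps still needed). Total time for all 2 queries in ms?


Lookup 1 (cold cache): local + root + TLD + auth = 2 + 80 + 30 + 15 = 127 ms
Lookups 2..2 (TLD NS cached -> skip root; new domain -> still ask TLD and auth): local + TLD + auth = 2 + 30 + 15 = 47 ms each
Remaining 1 lookups: 1 * 47 = 47 ms
Total = 127 + 47 = 174 ms

174


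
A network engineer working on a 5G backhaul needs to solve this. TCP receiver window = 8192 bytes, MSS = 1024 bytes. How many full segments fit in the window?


Given: RWND = 8192 bytes, MSS = 1024 bytes
Full segments = floor(RWND / MSS)
Full segments = floor(8192 / 1024)
Full segments = floor(8.0) = 8

8


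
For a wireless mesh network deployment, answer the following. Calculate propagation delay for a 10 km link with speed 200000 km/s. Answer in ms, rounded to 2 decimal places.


Given: distance = 10 km, speed = 200000 km/s
Delay = distance / speed = 10 / 200000 seconds
Delay in ms = 10 * 1000 / 200000
Delay = 0.0500 ms
Rounded to 2 dp = 0.05 ms

0.05


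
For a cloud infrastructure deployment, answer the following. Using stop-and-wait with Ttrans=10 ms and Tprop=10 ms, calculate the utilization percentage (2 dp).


Given: Ttrans = 10 ms, Tprop = 10 ms
RTT = 2 * Tprop = 2 * 10 = 20 ms
U = Ttrans / (Ttrans + RTT)
U = 10 / (10 + 20)
U = 10 / 30 = 0.333333
U% = 33.33%

33.33


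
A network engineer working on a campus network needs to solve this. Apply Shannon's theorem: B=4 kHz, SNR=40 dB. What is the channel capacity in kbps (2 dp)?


Given: B = 4 kHz, SNR = 40 dB
SNR linear = 10^(40/10) = 10000
1 + SNR = 10001
log2(10001) = 13.2878566418
C = 4 * 1000 * 13.2878566418 = 53151.4266 bps
C = 53.151427 kbps -> 53.15 kbps (2 dp)

53.15


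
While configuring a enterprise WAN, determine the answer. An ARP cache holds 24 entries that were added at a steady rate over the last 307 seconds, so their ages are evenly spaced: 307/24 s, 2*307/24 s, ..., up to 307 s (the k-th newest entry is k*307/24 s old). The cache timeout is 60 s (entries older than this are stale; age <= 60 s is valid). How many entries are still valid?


Ages are k * 307/24 s for k = 1..24 (spacing = 12.7917 s).
Entry k is valid iff k * 307/24 <= 60 iff k <= 24 * 60 / 307 = 4.6906
n_valid = floor(4.6906) = 4
(n_stale = 24 - 4 = 20)

4


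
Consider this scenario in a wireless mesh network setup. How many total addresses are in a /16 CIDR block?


Given: CIDR prefix /16
Host bits = 32 - 16 = 16
Total addresses = 2^16 = 65536

65536


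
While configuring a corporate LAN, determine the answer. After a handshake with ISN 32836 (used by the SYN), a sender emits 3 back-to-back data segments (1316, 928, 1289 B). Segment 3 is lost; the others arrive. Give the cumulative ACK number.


SYN uses sequence number 32836; first data byte = ISN + 1 = 32837.
Segment 1: SEQ = 32837, len = 1316 B, covers [32837, 34152]
Segment 2: SEQ = 34153, len = 928 B, covers [34153, 35080]
Segment 3: SEQ = 35081, len = 1289 B, covers [35081, 36369] [LOST]
In-order data received: bytes [32837, 35080] (segments 1..2).
Segment 3 missing -> gap begins at byte 35081.
Cumulative ACK = next expected in-order byte = 32837 + 1316 + 928 = 35081

35081


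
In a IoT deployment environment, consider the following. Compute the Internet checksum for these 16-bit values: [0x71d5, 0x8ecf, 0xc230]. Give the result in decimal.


Given words: [0x71d5, 0x8ecf, 0xc230]
Step 1: Sum all words
Raw sum = 29141 + 36559 + 49712 = 115412
Step 2: Fold carry: (49876 + 1) = 49877
One's complement = ~49877 & 0xFFFF = 15658

15658


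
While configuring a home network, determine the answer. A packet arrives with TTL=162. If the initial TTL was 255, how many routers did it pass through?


Given: initial TTL = 255, received TTL = 162
Hops = initial TTL - received TTL
Hops = 255 - 162 = 93

93


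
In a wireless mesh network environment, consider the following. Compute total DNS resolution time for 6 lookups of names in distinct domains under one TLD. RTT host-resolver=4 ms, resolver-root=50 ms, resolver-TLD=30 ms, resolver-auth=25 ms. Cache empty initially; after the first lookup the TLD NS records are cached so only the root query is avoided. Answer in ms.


Lookup 1 (cold cache): local + root + TLD + auth = 4 + 50 + 30 + 25 = 109 ms
Lookups 2..6 (TLD NS cached -> skip root; new domain -> still ask TLD and auth): local + TLD + auth = 4 + 30 + 25 = 59 ms each
Remaining 5 lookups: 5 * 59 = 295 ms
Total = 109 + 295 = 404 ms

404


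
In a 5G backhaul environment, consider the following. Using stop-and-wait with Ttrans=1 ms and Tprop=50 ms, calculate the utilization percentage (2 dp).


Given: Ttrans = 1 ms, Tprop = 50 ms
RTT = 2 * Tprop = 2 * 50 = 100 ms
U = Ttrans / (Ttrans + RTT)
U = 1 / (1 + 100)
U = 1 / 101 = 0.009901
U% = 0.99%

0.99


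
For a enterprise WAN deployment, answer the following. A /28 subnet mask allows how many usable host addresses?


Given: subnet mask /28
Host bits = 32 - 28 = 4
Total addresses = 2^4 = 16
Usable hosts = 16 - 2 (network + broadcast) = 14

14


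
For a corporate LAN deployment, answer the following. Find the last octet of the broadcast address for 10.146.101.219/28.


Given: IP = 10.146.101.219, prefix = /28
Host bits = 32 - 28 = 4
Network last octet = 219 AND mask = 208
Host part size = 2^4 - 1 = 15
Broadcast last octet = 208 OR 15 = 223

223


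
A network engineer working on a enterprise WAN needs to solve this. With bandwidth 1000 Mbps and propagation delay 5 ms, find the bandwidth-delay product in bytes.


Given: bandwidth = 1000 Mbps, delay = 5 ms
BDP in bits = 1000 * 10^6 * 5 / 1000
BDP in bits = 5000000
BDP in bytes = 5000000 / 8 = 625000

625000


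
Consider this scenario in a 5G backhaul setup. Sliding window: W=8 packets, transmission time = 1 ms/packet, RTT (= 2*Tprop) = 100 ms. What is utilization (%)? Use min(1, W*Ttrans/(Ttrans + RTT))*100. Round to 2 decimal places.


Given: W = 8, Ttrans = 1 ms, RTT = 100 ms (= 2 * Tprop, Tprop = 50 ms)
Cycle time = Ttrans + RTT = 1 + 100 = 101 ms (first packet sent until its ACK returns)
W * Ttrans = 8 * 1 = 8 ms of sending per cycle
W * Ttrans / (Ttrans + RTT) = 8 / 101 = 0.079208
U = min(1, 0.079208) = 0.079208
U% = 7.92%

7.92


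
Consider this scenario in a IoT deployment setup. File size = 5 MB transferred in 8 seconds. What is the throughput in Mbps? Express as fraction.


Given: file = 5 MB, time = 8 s
File in Mb = 5 * 8 = 40 Mb
Throughput = 40 / 8 Mbps
Throughput = 5 Mbps

5


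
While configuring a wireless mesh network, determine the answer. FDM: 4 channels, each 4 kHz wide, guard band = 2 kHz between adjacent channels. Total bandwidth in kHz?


Given: 4 channels, 4 kHz each, guard = 2 kHz
Channel bandwidth = 4 * 4 = 16 kHz
Guard bands = 3 gaps * 2 kHz = 6 kHz
Total = 16 + 6 = 22 kHz

22


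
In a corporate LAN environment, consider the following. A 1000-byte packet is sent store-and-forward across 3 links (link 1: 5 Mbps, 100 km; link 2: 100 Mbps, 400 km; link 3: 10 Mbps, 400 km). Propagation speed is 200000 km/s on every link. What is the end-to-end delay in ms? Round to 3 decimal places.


Packet = 1000 bytes = 8000 bits. Store-and-forward: sum (t_trans + t_prop) per link.
Link 1: t_trans = 8000/(5*10^6) s = 1.6000 ms; t_prop = 100/200000 s = 0.5000 ms; subtotal = 2.1000 ms
Link 2: t_trans = 8000/(100*10^6) s = 0.0800 ms; t_prop = 400/200000 s = 2.0000 ms; subtotal = 2.0800 ms
Link 3: t_trans = 8000/(10*10^6) s = 0.8000 ms; t_prop = 400/200000 s = 2.0000 ms; subtotal = 2.8000 ms
End-to-end = 2.1000 + 2.0800 + 2.8000 = 6.9800 ms -> 6.980 ms (3 dp)

6.980


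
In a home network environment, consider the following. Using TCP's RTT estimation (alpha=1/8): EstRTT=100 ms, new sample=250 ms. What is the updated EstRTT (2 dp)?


Given: EstRTT = 100 ms, SampleRTT = 250 ms, alpha = 1/8
New EstRTT = (1 - alpha) * EstRTT + alpha * SampleRTT
(7/8) * 100 = 87.5
(1/8) * 250 = 31.25
New EstRTT = 87.5 + 31.25 = 118.75 ms -> 118.75 ms (2 dp)

118.75


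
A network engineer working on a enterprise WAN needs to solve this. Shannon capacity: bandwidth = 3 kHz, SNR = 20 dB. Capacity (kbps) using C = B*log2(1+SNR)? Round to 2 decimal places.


Given: B = 3 kHz, SNR = 20 dB
SNR linear = 10^(20/10) = 100
1 + SNR = 101
log2(101) = 6.6582114828
C = 3 * 1000 * 6.6582114828 = 19974.6344 bps
C = 19.974634 kbps -> 19.97 kbps (2 dp)

19.97


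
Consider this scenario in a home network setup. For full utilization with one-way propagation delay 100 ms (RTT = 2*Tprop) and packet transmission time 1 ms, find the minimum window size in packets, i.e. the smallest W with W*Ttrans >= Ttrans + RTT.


Given: Ttrans = 1 ms, RTT = 200 ms (= 2 * Tprop, Tprop = 100 ms)
Time until first ACK returns = Ttrans + RTT = 1 + 200 = 201 ms
Need W * Ttrans >= Ttrans + RTT  ->  W >= (Ttrans + RTT) / Ttrans
(Ttrans + RTT) / Ttrans = 201 / 1 = 201
W_min = ceil(201) = 201

201


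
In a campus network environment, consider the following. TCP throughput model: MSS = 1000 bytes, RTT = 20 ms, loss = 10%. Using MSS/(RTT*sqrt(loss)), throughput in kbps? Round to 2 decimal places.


Given: MSS = 1000 bytes, RTT = 20 ms, loss = 10%
RTT in seconds = 20 / 1000 = 0.02
Loss rate = 10% = 0.1
sqrt(loss) = sqrt(0.1) = 0.316227766017
Throughput (bytes/s) = 1000 / (0.02 * 0.316227766017) = 158113.8830
Throughput (kbps) = 158113.8830 * 8 / 1000 = 1264.911064 -> 1264.91 kbps (2 dp)

1264.91


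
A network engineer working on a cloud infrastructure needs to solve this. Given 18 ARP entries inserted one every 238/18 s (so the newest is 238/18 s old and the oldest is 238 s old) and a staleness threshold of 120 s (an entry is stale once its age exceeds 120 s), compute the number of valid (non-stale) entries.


Ages are k * 238/18 s for k = 1..18 (spacing = 13.2222 s).
Entry k is valid iff k * 238/18 <= 120 iff k <= 18 * 120 / 238 = 9.0756
n_valid = floor(9.0756) = 9
(n_stale = 18 - 9 = 9)

9
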